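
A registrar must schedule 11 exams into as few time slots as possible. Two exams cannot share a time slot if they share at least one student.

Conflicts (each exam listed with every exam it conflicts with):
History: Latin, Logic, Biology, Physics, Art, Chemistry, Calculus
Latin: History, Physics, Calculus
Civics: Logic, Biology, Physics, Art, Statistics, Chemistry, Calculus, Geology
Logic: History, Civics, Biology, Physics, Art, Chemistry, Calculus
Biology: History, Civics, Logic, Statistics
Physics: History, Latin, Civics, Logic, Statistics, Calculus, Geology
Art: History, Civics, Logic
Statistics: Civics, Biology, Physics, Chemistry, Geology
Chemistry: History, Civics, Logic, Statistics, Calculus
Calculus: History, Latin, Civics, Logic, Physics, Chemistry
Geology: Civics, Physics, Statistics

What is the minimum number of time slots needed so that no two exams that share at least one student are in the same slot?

4

Civics, Logic, Chemistry, Calculus pairwise conflict, so at least 4 time slots are needed.
Using 4 time slots: History=1, Latin=2, Civics=1, Logic=2, Biology=3, Physics=3, Art=3, Statistics=2, Chemistry=3, Calculus=4, Geology=4. No two conflicting exams share a time slot.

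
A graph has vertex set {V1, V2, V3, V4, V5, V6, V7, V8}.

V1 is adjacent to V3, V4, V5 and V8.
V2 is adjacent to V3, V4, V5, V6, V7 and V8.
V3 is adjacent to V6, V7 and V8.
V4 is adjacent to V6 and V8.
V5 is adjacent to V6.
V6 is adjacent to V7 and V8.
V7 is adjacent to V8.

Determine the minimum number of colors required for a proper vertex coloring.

V2, V3, V6, V7, V8 form a clique, so at least 5 colors are needed.
5 colors suffice: V1=blue, V2=green, V3=yellow, V4=yellow, V5=red, V6=blue, V7=purple, V8=red. No two adjacent vertices share a color.

5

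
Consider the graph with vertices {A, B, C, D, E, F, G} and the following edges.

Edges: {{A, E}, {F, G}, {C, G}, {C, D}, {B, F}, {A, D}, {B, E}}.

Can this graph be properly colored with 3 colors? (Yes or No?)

Yes

The chromatic number is 3. The cycle D-A-E-B-F-G-C-D has odd length 7, so it cannot be 2-colored; at least 3 colors are needed.
3 colors suffice: A=1, B=1, C=1, D=2, E=2, F=2, G=3.
That is already a proper 3-coloring.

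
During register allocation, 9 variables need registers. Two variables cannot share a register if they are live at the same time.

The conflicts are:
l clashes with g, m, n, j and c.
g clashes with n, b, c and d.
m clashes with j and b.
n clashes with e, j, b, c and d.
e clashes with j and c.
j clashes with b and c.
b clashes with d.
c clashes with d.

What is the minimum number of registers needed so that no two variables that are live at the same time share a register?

4

n, e, j, c pairwise conflict, so at least 4 registers are needed.
Using 4 registers: l=4, g=2, m=1, n=1, e=4, j=2, b=3, c=3, d=4. Every pair that conflicts lands in different registers.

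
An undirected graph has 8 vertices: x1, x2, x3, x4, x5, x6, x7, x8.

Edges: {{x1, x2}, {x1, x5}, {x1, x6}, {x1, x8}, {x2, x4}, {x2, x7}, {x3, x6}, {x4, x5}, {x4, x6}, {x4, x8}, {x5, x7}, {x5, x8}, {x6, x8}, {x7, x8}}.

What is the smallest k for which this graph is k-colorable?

3

x5, x7, x8 form a triangle, so at least 3 colors are needed.
3 colors suffice: x1=3, x2=1, x3=1, x4=3, x5=2, x6=2, x7=3, x8=1. Every edge joins two different colors.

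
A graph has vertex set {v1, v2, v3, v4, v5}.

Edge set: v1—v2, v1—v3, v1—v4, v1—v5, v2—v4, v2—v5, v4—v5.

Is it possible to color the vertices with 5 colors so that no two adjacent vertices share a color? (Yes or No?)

Yes

The chromatic number is 4. v1, v2, v4, v5 are pairwise adjacent (a clique of size 4), so at least 4 colors are needed.
One proper 4-coloring: v1=R, v2=Y, v3=B, v4=G, v5=B.
Since 5 ≥ 4, a proper 5-coloring certainly exists.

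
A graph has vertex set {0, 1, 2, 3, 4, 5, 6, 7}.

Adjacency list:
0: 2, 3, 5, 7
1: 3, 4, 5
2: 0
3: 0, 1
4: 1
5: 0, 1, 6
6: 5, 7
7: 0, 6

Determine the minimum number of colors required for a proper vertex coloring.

0 and 3 are adjacent, so at least 2 colors are needed.
2 colors suffice: color a → {0, 1, 6}; color b → {2, 3, 4, 5, 7}. No two adjacent vertices share a color.

2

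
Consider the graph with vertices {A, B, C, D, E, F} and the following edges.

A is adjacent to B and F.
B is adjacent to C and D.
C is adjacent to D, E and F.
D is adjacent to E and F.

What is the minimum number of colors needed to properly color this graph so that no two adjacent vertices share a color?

3

C, D, F are mutually adjacent, so at least 3 colors are needed.
3 colors suffice: color red → {A, C}; color blue → {D}; color green → {B, E, F}. Each edge has distinct colors on its endpoints.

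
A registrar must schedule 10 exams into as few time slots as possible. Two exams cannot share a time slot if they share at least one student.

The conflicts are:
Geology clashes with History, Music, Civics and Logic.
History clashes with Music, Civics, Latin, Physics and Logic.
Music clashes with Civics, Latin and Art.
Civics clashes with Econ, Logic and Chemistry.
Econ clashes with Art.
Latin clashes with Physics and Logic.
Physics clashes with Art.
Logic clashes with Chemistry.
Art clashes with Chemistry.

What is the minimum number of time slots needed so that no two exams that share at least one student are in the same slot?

4

Geology, History, Civics, Logic pairwise conflict, so at least 4 time slots are needed.
4 time slots suffice: time slot 1 → {Civics, Latin, Art}; time slot 2 → {History, Econ, Chemistry}; time slot 3 → {Music, Physics, Logic}; time slot 4 → {Geology}. Every pair that conflicts lands in different time slots.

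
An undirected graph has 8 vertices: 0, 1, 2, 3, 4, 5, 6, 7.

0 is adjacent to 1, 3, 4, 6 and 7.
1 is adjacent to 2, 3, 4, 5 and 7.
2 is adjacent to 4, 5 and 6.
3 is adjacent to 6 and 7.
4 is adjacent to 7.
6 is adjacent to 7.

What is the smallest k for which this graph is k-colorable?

0, 1, 3, 7 are mutually adjacent (a clique of size 4), so at least 4 colors are needed.
4 colors suffice: color a → {1, 6}; color b → {0, 2}; color c → {5, 7}; color d → {3, 4}. Every edge joins two different colors.

4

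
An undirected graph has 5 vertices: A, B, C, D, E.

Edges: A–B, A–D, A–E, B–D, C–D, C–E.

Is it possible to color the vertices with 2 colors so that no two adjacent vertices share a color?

A, B, D form a triangle, so at least 3 colors are needed.
So 2 colors are not enough.

No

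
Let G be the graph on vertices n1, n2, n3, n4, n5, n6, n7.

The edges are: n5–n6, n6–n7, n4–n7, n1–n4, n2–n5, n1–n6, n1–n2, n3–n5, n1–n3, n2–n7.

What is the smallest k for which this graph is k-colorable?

2

n2 and n5 are adjacent, so at least 2 colors are needed.
A valid assignment using 2 colors: n1=1, n2=2, n3=2, n4=2, n5=1, n6=2, n7=1. Every edge joins two different colors.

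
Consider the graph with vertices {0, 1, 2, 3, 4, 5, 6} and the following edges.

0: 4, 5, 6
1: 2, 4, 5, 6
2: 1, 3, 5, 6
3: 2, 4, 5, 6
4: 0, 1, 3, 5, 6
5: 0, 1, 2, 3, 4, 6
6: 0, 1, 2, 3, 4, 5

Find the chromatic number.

3, 4, 5, 6 form a clique, so at least 4 colors are needed.
4 colors suffice: color red → {5}; color blue → {6}; color green → {2, 4}; color yellow → {0, 1, 3}. Every edge joins two different colors.

4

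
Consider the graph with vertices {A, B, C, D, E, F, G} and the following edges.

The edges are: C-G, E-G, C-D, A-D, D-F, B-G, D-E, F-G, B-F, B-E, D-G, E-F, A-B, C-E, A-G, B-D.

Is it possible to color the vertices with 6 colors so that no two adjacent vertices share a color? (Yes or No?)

Yes

The chromatic number is 5. B, D, E, F, G are mutually adjacent (a clique of size 5), so at least 5 colors are needed.
A valid assignment using 5 colors: A=yellow, B=green, C=green, D=blue, E=yellow, F=purple, G=red.
Since 6 ≥ 5, a proper 6-coloring certainly exists.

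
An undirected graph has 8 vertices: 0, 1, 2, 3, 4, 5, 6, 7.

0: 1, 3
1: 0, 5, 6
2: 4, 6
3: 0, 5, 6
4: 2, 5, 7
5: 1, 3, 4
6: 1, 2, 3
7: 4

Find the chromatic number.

3

The cycle 1-5-4-2-6-1 has odd length 5, so it cannot be 2-colored; at least 3 colors are needed.
A valid assignment using 3 colors: 0=a, 1=c, 2=b, 3=c, 4=a, 5=b, 6=a, 7=b. No two adjacent vertices share a color.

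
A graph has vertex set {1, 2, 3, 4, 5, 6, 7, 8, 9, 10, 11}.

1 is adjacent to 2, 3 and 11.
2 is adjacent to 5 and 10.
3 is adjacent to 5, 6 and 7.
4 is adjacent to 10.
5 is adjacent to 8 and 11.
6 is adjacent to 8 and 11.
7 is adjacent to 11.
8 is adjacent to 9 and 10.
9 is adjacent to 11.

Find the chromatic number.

4 and 10 are adjacent, so at least 2 colors are needed.
One proper 2-coloring: 1=blue, 2=red, 3=red, 4=red, 5=blue, 6=blue, 7=blue, 8=red, 9=blue, 10=blue, 11=red. Every edge joins two different colors.

2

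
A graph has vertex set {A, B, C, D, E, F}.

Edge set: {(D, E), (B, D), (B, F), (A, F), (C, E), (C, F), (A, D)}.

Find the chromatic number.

3

The cycle A-F-C-E-D-A has odd length 5, so it cannot be 2-colored; at least 3 colors are needed.
3 colors suffice: color red → {D, F}; color blue → {A, B, C}; color green → {E}. Every edge joins two different colors.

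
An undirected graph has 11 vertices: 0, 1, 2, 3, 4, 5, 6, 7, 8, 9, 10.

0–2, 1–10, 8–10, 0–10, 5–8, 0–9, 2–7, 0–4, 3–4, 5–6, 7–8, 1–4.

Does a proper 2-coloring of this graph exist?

The cycle 0-10-8-7-2-0 has odd length 5, so it cannot be 2-colored; at least 3 colors are needed.
So 2 colors are not enough.

No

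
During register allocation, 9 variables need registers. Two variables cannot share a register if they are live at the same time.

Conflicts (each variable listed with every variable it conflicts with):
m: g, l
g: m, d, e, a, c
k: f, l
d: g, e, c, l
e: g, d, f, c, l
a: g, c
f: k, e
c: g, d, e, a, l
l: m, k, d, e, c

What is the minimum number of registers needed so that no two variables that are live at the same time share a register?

4

g, d, e, c are mutually in conflict, so at least 4 registers are needed.
4 registers suffice: register 1 → {m, k, e, a}; register 2 → {g, f, l}; register 3 → {c}; register 4 → {d}. No two conflicting variables share a register.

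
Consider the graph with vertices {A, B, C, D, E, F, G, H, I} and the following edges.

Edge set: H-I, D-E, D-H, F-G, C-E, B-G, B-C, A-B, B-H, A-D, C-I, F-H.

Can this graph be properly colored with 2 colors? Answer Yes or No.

No

The cycle E-C-I-H-D-E has odd length 5, so it cannot be 2-colored; at least 3 colors are needed.
So 2 colors are not enough.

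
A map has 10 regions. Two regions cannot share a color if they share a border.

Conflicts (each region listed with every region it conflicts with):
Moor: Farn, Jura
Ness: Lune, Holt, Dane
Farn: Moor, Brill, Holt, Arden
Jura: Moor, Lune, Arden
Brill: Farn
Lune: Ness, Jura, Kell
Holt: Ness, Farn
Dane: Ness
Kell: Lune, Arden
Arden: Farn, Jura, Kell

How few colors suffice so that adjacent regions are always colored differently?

2

Kell and Arden conflict, so at least 2 colors are needed.
2 colors suffice: color 1 → {Ness, Farn, Jura, Kell}; color 2 → {Moor, Brill, Lune, Holt, Dane, Arden}. No two conflicting regions share a color.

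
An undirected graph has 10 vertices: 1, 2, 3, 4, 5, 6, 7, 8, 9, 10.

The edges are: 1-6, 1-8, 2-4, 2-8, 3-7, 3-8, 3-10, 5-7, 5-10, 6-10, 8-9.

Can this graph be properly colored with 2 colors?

No

The cycle 6-1-8-3-10-6 has odd length 5, so it cannot be 2-colored; at least 3 colors are needed.
So 2 colors are not enough.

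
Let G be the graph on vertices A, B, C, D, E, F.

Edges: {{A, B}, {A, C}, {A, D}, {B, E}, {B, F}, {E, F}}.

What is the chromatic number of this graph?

3

B, E, F are mutually adjacent, so at least 3 colors are needed.
3 colors suffice: color red → {A, E}; color blue → {B, C, D}; color green → {F}. No two adjacent vertices share a color.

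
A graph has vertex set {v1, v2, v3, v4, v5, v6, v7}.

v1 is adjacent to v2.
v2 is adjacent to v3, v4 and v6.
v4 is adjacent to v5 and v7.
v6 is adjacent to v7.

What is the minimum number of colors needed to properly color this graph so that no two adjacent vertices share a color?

2

v2 and v3 are adjacent, so at least 2 colors are needed.
2 colors suffice: color 1 → {v2, v5, v7}; color 2 → {v1, v3, v4, v6}. Each edge has distinct colors on its endpoints.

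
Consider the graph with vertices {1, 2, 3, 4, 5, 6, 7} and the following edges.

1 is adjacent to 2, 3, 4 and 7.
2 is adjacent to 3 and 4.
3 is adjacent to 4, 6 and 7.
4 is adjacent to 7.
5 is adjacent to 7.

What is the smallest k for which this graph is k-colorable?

4

1, 3, 4, 7 are mutually adjacent (a clique of size 4), so at least 4 colors are needed.
One proper 4-coloring: 1=c, 2=b, 3=a, 4=d, 5=a, 6=b, 7=b. Every edge joins two different colors.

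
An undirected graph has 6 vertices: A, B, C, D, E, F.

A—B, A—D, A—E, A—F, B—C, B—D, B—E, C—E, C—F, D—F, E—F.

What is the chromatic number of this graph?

3

A, D, F are pairwise adjacent, so at least 3 colors are needed.
A valid assignment using 3 colors: A=3, B=1, C=3, D=2, E=2, F=1. Each edge has distinct colors on its endpoints.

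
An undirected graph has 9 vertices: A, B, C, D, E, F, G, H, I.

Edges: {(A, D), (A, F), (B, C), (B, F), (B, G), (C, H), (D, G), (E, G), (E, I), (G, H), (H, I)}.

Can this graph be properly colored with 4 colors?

The chromatic number is 3. The cycle B-F-A-D-G-B has odd length 5, so it cannot be 2-colored; at least 3 colors are needed.
3 colors suffice: color red → {A, C, G, I}; color blue → {B, D, E, H}; color green → {F}.
Since 4 ≥ 3, a proper 4-coloring certainly exists.

Yes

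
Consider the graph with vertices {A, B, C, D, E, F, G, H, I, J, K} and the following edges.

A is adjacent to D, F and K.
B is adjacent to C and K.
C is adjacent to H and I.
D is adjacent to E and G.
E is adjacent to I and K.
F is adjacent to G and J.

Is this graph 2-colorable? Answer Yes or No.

No

The cycle K-B-C-I-E-K has odd length 5, so it cannot be 2-colored; at least 3 colors are needed.
So 2 colors are not enough.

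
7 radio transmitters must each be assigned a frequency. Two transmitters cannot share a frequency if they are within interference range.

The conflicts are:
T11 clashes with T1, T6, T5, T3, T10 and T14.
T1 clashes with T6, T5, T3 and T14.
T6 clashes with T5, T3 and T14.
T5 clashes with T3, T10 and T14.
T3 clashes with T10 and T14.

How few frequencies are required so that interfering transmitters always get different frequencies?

T11, T1, T6, T5, T3, T14 pairwise conflict, so at least 6 frequencies are needed.
A valid assignment using 6 frequencies: T11=3, T1=4, T6=6, T5=2, T3=1, T10=4, T14=5. Every pair that conflicts lands in different frequencies.

6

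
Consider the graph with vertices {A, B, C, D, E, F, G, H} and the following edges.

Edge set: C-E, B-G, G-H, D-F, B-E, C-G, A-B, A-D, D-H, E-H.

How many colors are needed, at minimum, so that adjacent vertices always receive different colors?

The cycle E-H-D-A-B-E has odd length 5, so it cannot be 2-colored; at least 3 colors are needed.
3 colors suffice: color red → {B, C, F, H}; color blue → {D, E, G}; color green → {A}. Each edge has distinct colors on its endpoints.

3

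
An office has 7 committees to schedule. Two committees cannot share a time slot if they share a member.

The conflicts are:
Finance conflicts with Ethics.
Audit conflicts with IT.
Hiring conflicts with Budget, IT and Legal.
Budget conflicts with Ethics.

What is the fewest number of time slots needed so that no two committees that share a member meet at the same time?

Hiring and IT conflict, so at least 2 time slots are needed.
2 time slots suffice: time slot 1 → {Audit, Hiring, Ethics}; time slot 2 → {Finance, Budget, IT, Legal}. Every pair that conflicts lands in different time slots.

2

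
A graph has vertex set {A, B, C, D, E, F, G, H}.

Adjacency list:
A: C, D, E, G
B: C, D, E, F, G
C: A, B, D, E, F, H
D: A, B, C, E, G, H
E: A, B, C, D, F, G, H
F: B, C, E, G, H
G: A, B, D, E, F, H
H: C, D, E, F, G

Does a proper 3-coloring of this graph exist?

No

C, D, E, H are pairwise adjacent (a clique of size 4), so at least 4 colors are needed.
So 3 colors are not enough.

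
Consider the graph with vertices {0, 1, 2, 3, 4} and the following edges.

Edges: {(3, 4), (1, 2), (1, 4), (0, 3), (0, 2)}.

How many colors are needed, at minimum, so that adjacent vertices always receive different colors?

The cycle 0-3-4-1-2-0 has odd length 5, so it cannot be 2-colored; at least 3 colors are needed.
One proper 3-coloring: 0=red, 1=green, 2=blue, 3=blue, 4=red. Every edge joins two different colors.

3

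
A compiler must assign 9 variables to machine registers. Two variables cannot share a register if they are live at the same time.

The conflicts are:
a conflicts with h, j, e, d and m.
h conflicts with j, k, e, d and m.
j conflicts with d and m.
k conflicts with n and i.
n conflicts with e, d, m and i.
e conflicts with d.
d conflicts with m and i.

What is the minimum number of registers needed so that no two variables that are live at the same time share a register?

5

a, h, j, d, m all conflict with each other, so at least 5 registers are needed.
5 registers suffice: register 1 → {k, d}; register 2 → {h, n}; register 3 → {e, m, i}; register 4 → {a}; register 5 → {j}. Every pair that conflicts lands in different registers.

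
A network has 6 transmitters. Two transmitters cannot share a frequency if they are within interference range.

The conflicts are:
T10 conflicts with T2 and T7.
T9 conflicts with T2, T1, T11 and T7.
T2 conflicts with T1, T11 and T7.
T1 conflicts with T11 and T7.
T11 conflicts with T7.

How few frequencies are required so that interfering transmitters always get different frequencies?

T9, T2, T1, T11, T7 all conflict with each other, so at least 5 frequencies are needed.
A valid assignment using 5 frequencies: T10=3, T9=3, T2=1, T1=4, T11=5, T7=2. Each listed conflict is separated.

5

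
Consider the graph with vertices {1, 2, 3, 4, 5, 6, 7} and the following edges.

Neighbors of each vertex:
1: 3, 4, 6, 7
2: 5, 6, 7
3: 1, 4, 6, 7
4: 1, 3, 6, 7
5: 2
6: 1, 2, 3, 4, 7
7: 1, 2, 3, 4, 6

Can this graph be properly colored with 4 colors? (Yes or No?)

No

1, 3, 4, 6, 7 are pairwise adjacent (a clique of size 5), so at least 5 colors are needed.
So 4 colors are not enough.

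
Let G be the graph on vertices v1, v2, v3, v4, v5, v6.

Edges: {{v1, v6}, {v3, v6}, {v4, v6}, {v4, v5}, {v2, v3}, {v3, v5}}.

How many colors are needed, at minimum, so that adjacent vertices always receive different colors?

v1 and v6 are adjacent, so at least 2 colors are needed.
A valid assignment using 2 colors: v1=B, v2=R, v3=B, v4=B, v5=R, v6=R. Every edge joins two different colors.

2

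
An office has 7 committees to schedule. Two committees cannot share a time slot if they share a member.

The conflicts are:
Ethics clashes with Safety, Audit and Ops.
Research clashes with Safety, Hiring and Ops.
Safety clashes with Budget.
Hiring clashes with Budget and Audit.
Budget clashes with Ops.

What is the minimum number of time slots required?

The cycle Audit-Hiring-Budget-Ops-Ethics-Audit has odd length 5, so it cannot be 2-colored; at least 3 time slots are needed.
3 time slots suffice: time slot 1 → {Ethics, Research, Budget}; time slot 2 → {Safety, Hiring, Ops}; time slot 3 → {Audit}. Every pair that conflicts lands in different time slots.

3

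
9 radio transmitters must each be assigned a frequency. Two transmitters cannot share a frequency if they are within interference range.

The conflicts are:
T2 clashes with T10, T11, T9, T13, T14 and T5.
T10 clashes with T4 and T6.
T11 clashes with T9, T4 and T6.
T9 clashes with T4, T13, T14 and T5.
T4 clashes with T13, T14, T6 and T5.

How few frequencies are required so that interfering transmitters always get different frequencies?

T10, T4, T6 all conflict with each other, so at least 3 frequencies are needed.
3 frequencies suffice: frequency 1 → {T2, T4}; frequency 2 → {T9, T6}; frequency 3 → {T10, T11, T13, T14, T5}. Every pair that conflicts lands in different frequencies.

3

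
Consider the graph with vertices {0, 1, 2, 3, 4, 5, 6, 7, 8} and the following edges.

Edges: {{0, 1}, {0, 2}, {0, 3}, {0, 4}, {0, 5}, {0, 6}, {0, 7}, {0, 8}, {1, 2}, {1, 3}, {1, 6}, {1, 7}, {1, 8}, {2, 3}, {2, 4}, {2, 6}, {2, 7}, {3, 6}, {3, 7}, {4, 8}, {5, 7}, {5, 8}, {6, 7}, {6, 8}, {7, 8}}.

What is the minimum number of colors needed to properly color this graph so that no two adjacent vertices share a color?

0, 1, 2, 3, 6, 7 form a clique, so at least 6 colors are needed.
6 colors suffice: color a → {0}; color b → {4, 7}; color c → {2, 8}; color d → {1, 5}; color e → {6}; color f → {3}. Every edge joins two different colors.

6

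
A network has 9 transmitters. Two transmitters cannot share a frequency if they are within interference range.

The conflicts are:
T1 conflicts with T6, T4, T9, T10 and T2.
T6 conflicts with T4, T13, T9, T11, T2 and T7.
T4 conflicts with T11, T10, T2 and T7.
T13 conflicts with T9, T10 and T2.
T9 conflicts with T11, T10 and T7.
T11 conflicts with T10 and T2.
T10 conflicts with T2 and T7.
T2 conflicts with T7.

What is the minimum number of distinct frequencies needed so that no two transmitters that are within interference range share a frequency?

T6, T4, T11, T2 pairwise conflict, so at least 4 frequencies are needed.
4 frequencies suffice: frequency 1 → {T6, T10}; frequency 2 → {T9, T2}; frequency 3 → {T4, T13}; frequency 4 → {T1, T11, T7}. Each listed conflict is separated.

4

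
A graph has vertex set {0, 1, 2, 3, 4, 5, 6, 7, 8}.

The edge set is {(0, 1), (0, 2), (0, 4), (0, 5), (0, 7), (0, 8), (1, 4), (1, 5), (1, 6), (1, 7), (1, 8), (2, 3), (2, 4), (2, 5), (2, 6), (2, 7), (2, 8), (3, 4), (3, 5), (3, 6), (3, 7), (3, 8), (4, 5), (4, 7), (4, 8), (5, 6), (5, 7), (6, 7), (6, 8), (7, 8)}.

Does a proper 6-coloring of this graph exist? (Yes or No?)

Yes

The chromatic number is 5. 0, 1, 4, 5, 7 form a clique, so at least 5 colors are needed.
5 colors suffice: color red → {7}; color blue → {5, 8}; color green → {4, 6}; color yellow → {1, 2}; color purple → {0, 3}.
Since 6 ≥ 5, a proper 6-coloring certainly exists.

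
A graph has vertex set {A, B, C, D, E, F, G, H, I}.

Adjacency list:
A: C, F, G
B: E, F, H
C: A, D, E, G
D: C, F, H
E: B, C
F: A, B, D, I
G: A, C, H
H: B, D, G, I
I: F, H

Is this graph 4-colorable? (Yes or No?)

The chromatic number is 3. A, C, G are pairwise adjacent, so at least 3 colors are needed.
3 colors suffice: A=green, B=blue, C=red, D=blue, E=green, F=red, G=blue, H=red, I=blue.
Since 4 ≥ 3, a proper 4-coloring certainly exists.

Yes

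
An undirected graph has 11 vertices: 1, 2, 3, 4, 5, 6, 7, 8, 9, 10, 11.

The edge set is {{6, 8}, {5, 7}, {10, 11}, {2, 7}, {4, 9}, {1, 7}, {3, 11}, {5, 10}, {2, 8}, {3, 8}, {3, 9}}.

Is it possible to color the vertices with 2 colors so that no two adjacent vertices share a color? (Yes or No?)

The cycle 11-10-5-7-2-8-3-11 has odd length 7, so it cannot be 2-colored; at least 3 colors are needed.
So 2 colors are not enough.

No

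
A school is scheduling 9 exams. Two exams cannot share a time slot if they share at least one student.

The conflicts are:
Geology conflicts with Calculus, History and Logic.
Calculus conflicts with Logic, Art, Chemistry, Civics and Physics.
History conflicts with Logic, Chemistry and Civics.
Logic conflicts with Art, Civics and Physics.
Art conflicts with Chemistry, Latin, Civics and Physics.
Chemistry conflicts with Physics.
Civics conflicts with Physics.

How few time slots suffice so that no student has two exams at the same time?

5

Calculus, Logic, Art, Civics, Physics all conflict with each other, so at least 5 time slots are needed.
5 time slots suffice: time slot 1 → {History, Art}; time slot 2 → {Calculus, Latin}; time slot 3 → {Logic, Chemistry}; time slot 4 → {Geology, Civics}; time slot 5 → {Physics}. Each listed conflict is separated.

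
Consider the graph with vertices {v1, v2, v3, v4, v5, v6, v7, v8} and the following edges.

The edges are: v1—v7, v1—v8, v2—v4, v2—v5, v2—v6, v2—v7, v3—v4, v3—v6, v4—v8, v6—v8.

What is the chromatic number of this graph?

3

The cycle v8-v6-v2-v7-v1-v8 has odd length 5, so it cannot be 2-colored; at least 3 colors are needed.
One proper 3-coloring: v1=green, v2=red, v3=red, v4=blue, v5=blue, v6=blue, v7=blue, v8=red. Each edge has distinct colors on its endpoints.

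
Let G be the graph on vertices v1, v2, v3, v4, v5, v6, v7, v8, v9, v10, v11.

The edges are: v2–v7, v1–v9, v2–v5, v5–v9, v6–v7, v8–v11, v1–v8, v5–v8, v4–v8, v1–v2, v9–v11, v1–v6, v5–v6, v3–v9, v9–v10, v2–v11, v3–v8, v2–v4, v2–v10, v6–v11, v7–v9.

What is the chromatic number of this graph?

v9 and v10 are adjacent, so at least 2 colors are needed.
2 colors suffice: v1=2, v2=1, v3=2, v4=2, v5=2, v6=1, v7=2, v8=1, v9=1, v10=2, v11=2. No two adjacent vertices share a color.

2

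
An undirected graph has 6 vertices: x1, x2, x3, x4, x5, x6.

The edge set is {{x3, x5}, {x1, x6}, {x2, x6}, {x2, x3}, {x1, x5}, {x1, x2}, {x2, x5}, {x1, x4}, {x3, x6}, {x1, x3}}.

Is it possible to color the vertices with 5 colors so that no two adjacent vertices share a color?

Yes

The chromatic number is 4. x1, x2, x3, x5 are mutually adjacent (a clique of size 4), so at least 4 colors are needed.
4 colors suffice: color 1 → {x1}; color 2 → {x2, x4}; color 3 → {x3}; color 4 → {x5, x6}.
Since 5 ≥ 4, a proper 5-coloring certainly exists.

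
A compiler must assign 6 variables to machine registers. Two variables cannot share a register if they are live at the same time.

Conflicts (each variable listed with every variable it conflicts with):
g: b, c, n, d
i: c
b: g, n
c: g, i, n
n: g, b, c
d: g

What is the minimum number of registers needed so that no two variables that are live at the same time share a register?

3

g, b, n all conflict with each other, so at least 3 registers are needed.
Using 3 registers: g=1, i=1, b=3, c=3, n=2, d=2. Every pair that conflicts lands in different registers.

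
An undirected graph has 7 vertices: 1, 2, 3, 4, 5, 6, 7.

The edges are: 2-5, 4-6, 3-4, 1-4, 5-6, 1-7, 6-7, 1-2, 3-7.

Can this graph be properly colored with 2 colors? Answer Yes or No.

No

The cycle 4-1-2-5-6-4 has odd length 5, so it cannot be 2-colored; at least 3 colors are needed.
So 2 colors are not enough.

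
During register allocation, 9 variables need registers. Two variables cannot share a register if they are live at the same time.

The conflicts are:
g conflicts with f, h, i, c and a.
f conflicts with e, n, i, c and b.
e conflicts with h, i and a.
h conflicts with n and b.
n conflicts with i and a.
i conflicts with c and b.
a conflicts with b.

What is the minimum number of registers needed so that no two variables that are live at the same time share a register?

4

g, f, i, c all conflict with each other, so at least 4 registers are needed.
4 registers suffice: register 1 → {h, i, a}; register 2 → {f}; register 3 → {g, e, n, b}; register 4 → {c}. Each listed conflict is separated.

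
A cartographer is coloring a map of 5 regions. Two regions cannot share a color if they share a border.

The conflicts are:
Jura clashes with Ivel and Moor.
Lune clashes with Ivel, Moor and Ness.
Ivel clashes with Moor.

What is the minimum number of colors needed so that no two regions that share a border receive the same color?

3

Jura, Ivel, Moor all conflict with each other, so at least 3 colors are needed.
One proper 3-coloring: Jura=1, Lune=1, Ivel=2, Moor=3, Ness=2. Every pair that conflicts lands in different colors.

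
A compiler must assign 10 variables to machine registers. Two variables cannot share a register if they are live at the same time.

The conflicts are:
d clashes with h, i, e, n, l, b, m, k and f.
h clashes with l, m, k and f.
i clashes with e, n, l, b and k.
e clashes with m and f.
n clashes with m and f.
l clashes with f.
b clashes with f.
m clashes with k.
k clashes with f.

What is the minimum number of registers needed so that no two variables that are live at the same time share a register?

d, h, k, f all conflict with each other, so at least 4 registers are needed.
4 registers suffice: register 1 → {d}; register 2 → {i, m, f}; register 3 → {e, n, l, b, k}; register 4 → {h}. Each listed conflict is separated.

4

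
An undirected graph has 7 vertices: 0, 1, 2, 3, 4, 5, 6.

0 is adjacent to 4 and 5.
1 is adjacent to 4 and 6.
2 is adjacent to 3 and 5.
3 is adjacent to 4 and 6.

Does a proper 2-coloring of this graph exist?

The cycle 2-3-4-0-5-2 has odd length 5, so it cannot be 2-colored; at least 3 colors are needed.
So 2 colors are not enough.

No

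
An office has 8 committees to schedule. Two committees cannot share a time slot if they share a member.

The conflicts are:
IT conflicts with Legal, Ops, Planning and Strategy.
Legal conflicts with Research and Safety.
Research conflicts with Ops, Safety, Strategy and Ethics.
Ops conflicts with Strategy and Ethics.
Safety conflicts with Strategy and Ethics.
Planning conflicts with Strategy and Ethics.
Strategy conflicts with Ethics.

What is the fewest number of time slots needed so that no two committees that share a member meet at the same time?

4

Research, Ops, Strategy, Ethics are mutually in conflict, so at least 4 time slots are needed.
4 time slots suffice: time slot 1 → {Legal, Strategy}; time slot 2 → {IT, Research}; time slot 3 → {Ethics}; time slot 4 → {Ops, Safety, Planning}. Every pair that conflicts lands in different time slots.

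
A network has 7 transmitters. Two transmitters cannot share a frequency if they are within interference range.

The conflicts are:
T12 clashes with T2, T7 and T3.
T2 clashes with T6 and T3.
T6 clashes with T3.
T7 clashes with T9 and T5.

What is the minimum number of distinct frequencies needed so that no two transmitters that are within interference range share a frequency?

3

T12, T2, T3 all conflict with each other, so at least 3 frequencies are needed.
A valid assignment using 3 frequencies: T12=2, T2=1, T6=2, T7=1, T9=2, T3=3, T5=2. Each listed conflict is separated.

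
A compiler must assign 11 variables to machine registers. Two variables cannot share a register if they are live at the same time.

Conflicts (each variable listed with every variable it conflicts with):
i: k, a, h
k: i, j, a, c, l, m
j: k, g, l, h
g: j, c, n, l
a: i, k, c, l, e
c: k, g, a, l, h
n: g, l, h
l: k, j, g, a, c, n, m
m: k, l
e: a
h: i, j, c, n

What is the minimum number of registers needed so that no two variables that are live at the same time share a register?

4

k, a, c, l are mutually in conflict, so at least 4 registers are needed.
4 registers suffice: register 1 → {l, e, h}; register 2 → {k, g}; register 3 → {i, j, c, n, m}; register 4 → {a}. Each listed conflict is separated.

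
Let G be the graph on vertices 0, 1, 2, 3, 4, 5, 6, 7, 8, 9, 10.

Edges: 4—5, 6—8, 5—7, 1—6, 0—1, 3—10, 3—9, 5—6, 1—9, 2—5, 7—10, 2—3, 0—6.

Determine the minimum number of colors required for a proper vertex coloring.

3

0, 1, 6 are pairwise adjacent, so at least 3 colors are needed.
3 colors suffice: 0=green, 1=red, 2=blue, 3=red, 4=blue, 5=red, 6=blue, 7=green, 8=red, 9=blue, 10=blue. Each edge has distinct colors on its endpoints.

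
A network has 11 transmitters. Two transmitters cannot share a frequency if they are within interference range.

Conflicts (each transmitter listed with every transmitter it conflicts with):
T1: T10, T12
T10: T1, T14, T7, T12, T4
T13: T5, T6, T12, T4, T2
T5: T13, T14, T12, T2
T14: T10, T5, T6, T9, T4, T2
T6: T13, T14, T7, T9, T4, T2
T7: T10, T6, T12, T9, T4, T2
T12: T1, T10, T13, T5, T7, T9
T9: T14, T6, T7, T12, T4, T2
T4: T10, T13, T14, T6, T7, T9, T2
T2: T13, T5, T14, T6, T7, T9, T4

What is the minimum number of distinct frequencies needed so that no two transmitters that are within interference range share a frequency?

5

T6, T7, T9, T4, T2 pairwise conflict, so at least 5 frequencies are needed.
Using 5 frequencies: T1=3, T10=2, T13=4, T5=3, T14=4, T6=3, T7=4, T12=1, T9=5, T4=1, T2=2. Each listed conflict is separated.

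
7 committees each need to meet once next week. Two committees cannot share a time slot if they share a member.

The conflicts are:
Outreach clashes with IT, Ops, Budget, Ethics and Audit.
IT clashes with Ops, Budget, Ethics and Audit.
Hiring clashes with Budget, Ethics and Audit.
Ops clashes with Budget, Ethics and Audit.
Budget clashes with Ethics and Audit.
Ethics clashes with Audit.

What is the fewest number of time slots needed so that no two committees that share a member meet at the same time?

6

Outreach, IT, Ops, Budget, Ethics, Audit are mutually in conflict, so at least 6 time slots are needed.
6 time slots suffice: time slot 1 → {Budget}; time slot 2 → {Ethics}; time slot 3 → {Audit}; time slot 4 → {IT, Hiring}; time slot 5 → {Ops}; time slot 6 → {Outreach}. Every pair that conflicts lands in different time slots.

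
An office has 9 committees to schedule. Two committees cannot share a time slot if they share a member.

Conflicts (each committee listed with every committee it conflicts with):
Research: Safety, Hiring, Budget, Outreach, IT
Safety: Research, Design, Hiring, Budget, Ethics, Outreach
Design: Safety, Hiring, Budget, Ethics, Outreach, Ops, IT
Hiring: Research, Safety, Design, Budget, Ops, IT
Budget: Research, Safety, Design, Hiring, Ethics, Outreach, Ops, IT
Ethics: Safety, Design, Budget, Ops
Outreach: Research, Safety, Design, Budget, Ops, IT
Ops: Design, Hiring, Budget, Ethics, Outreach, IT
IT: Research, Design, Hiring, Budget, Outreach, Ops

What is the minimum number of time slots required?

5

Design, Hiring, Budget, Ops, IT are mutually in conflict, so at least 5 time slots are needed.
Using 5 time slots: Research=2, Safety=3, Design=2, Hiring=4, Budget=1, Ethics=4, Outreach=4, Ops=3, IT=5. Every pair that conflicts lands in different time slots.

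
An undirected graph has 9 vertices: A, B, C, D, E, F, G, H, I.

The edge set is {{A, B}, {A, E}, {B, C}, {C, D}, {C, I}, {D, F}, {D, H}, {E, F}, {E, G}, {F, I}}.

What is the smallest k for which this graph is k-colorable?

C and I are adjacent, so at least 2 colors are needed.
2 colors suffice: A=1, B=2, C=1, D=2, E=2, F=1, G=1, H=1, I=2. Every edge joins two different colors.

2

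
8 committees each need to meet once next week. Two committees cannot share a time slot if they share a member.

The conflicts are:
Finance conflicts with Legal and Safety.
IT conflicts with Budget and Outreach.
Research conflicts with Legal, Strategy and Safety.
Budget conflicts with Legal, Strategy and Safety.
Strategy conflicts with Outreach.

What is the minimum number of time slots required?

2

Research and Legal conflict, so at least 2 time slots are needed.
2 time slots suffice: time slot 1 → {Finance, Research, Budget, Outreach}; time slot 2 → {IT, Legal, Strategy, Safety}. No two conflicting committees share a time slot.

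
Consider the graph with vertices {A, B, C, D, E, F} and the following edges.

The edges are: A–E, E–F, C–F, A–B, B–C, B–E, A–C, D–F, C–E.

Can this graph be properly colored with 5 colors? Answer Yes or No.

Yes

The chromatic number is 4. A, B, C, E are mutually adjacent (a clique of size 4), so at least 4 colors are needed.
4 colors suffice: color red → {C, D}; color blue → {E}; color green → {B, F}; color yellow → {A}.
Since 5 ≥ 4, a proper 5-coloring certainly exists.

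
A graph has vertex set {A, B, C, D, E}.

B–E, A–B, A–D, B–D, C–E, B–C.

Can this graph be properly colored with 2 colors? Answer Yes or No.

No

A, B, D form a triangle, so at least 3 colors are needed.
So 2 colors are not enough.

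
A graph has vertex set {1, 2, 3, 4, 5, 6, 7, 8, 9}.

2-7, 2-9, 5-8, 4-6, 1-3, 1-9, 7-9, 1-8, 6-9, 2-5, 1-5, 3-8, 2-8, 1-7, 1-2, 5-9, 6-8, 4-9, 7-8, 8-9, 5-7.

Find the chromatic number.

1, 2, 5, 7, 8, 9 form a clique, so at least 6 colors are needed.
One proper 6-coloring: 1=c, 2=d, 3=a, 4=b, 5=e, 6=c, 7=f, 8=b, 9=a. Each edge has distinct colors on its endpoints.

6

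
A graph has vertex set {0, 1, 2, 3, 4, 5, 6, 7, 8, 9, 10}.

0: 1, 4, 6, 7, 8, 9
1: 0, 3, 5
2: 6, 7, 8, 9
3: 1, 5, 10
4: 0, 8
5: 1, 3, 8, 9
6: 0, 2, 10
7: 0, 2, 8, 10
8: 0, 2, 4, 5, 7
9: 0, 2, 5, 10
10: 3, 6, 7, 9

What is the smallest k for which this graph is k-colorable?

0, 4, 8 are pairwise adjacent, so at least 3 colors are needed.
3 colors suffice: color a → {0, 2, 5, 10}; color b → {1, 6, 8, 9}; color c → {3, 4, 7}. Every edge joins two different colors.

3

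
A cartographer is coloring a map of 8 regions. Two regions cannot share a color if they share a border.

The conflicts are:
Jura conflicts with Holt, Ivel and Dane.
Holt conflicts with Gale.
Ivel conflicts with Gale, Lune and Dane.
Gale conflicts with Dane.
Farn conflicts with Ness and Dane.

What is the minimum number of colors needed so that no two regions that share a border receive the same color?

3

Jura, Ivel, Dane are mutually in conflict, so at least 3 colors are needed.
3 colors suffice: color 1 → {Holt, Ness, Lune, Dane}; color 2 → {Ivel, Farn}; color 3 → {Jura, Gale}. Every pair that conflicts lands in different colors.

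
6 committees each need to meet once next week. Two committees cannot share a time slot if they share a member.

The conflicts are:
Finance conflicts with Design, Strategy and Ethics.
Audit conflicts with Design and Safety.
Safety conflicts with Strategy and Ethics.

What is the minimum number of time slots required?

3

The cycle Strategy-Safety-Audit-Design-Finance-Strategy has odd length 5, so it cannot be 2-colored; at least 3 time slots are needed.
3 time slots suffice: Finance=1, Audit=2, Design=3, Safety=1, Strategy=2, Ethics=2. Every pair that conflicts lands in different time slots.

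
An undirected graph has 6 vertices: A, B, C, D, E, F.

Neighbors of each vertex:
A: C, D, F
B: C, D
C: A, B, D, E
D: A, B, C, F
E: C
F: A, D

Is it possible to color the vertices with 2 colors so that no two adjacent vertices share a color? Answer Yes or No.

B, C, D form a triangle, so at least 3 colors are needed.
So 2 colors are not enough.

No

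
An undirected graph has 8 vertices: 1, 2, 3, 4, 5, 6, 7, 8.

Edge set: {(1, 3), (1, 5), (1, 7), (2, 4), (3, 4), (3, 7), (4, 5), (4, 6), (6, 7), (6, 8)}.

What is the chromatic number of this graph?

3

1, 3, 7 are mutually adjacent, so at least 3 colors are needed.
3 colors suffice: 1=a, 2=b, 3=b, 4=a, 5=b, 6=b, 7=c, 8=a. Every edge joins two different colors.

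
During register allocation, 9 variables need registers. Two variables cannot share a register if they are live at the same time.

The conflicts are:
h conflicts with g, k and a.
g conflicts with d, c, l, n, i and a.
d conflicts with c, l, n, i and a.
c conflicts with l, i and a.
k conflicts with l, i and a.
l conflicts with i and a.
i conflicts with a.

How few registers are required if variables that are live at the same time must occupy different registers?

6

g, d, c, l, i, a pairwise conflict, so at least 6 registers are needed.
6 registers suffice: register 1 → {n, a}; register 2 → {g, k}; register 3 → {h, i}; register 4 → {l}; register 5 → {d}; register 6 → {c}. Every pair that conflicts lands in different registers.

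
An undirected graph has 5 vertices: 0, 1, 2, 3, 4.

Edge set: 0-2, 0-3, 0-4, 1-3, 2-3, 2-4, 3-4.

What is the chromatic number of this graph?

4

0, 2, 3, 4 are mutually adjacent (a clique of size 4), so at least 4 colors are needed.
One proper 4-coloring: 0=blue, 1=blue, 2=yellow, 3=red, 4=green. No two adjacent vertices share a color.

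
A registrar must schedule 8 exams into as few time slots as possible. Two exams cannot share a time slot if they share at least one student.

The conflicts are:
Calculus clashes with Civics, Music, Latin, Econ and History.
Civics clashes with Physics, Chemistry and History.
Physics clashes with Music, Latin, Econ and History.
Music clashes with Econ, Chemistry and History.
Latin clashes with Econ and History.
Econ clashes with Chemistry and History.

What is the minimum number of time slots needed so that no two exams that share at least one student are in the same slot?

4

Physics, Music, Econ, History are mutually in conflict, so at least 4 time slots are needed.
4 time slots suffice: time slot 1 → {Chemistry, History}; time slot 2 → {Civics, Econ}; time slot 3 → {Calculus, Physics}; time slot 4 → {Music, Latin}. Every pair that conflicts lands in different time slots.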